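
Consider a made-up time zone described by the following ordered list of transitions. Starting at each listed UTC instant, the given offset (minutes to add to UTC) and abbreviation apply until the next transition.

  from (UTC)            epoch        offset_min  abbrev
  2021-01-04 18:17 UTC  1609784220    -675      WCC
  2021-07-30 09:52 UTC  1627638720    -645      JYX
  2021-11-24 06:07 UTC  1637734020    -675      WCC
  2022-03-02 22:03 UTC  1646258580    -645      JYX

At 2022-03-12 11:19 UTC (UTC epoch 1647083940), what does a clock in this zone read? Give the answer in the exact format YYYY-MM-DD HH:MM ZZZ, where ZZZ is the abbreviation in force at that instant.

Query: 2022-03-12 11:19 UTC
Rule 4/4 (JYX, -10:45): 2022-03-02 22:03 UTC ≤ query < +∞
11·60 + 19 - 645 = 34 min
34 = 0·1440 + 34; 34 = 0·60 + 34 → 00:34, same day
→ 2022-03-12 00:34 JYX

2022-03-12 00:34 JYX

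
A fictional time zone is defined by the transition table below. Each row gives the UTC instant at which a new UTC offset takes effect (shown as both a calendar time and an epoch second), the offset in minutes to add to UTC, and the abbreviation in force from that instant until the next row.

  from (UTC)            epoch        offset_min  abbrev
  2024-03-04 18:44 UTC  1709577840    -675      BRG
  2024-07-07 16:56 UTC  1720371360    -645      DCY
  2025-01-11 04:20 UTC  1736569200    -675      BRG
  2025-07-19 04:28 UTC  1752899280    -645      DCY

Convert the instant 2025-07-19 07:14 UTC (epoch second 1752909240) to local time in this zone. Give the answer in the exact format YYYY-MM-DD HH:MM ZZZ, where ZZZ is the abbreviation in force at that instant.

2025-07-18 20:29 DCY

Query: 2025-07-19 07:14 UTC
Rule 4/4 (DCY, -10:45): 2025-07-19 04:28 UTC ≤ query < +∞
7·60 + 14 - 645 = -211 min
-211 = -1·1440 + 1229; 1229 = 20·60 + 29 → 20:29, 2025-07-19 - 1 day = 2025-07-18
→ 2025-07-18 20:29 DCY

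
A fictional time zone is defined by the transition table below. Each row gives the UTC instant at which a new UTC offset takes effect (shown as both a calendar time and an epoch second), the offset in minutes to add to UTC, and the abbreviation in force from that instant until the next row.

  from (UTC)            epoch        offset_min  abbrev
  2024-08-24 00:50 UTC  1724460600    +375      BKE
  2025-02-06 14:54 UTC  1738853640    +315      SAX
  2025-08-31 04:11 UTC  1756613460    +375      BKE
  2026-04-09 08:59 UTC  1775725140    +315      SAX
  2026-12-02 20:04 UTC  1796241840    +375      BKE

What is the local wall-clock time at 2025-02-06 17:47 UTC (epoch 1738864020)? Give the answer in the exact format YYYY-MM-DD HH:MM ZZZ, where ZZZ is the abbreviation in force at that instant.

Query: 2025-02-06 17:47 UTC
Rule 2/5 (SAX, +05:15): 2025-02-06 14:54 UTC ≤ query < 2025-08-31 04:11 UTC
17·60 + 47 + 315 = 1382 min
1382 = 0·1440 + 1382; 1382 = 23·60 + 2 → 23:02, same day
→ 2025-02-06 23:02 SAX

2025-02-06 23:02 SAX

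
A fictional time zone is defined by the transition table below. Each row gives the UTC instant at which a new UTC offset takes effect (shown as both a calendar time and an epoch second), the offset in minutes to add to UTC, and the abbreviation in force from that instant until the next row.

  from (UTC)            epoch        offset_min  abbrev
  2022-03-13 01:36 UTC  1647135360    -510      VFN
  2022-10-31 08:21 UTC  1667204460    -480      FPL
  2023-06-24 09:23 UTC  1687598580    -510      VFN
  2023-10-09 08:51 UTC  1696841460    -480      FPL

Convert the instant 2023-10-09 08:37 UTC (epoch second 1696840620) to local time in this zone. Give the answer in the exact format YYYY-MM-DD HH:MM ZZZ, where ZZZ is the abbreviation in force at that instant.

Query: 2023-10-09 08:37 UTC
Rule 3/4 (VFN, -08:30): 2023-06-24 09:23 UTC ≤ query < 2023-10-09 08:51 UTC
8·60 + 37 - 510 = 7 min
7 = 0·1440 + 7; 7 = 0·60 + 7 → 00:07, same day
→ 2023-10-09 00:07 VFN

2023-10-09 00:07 VFN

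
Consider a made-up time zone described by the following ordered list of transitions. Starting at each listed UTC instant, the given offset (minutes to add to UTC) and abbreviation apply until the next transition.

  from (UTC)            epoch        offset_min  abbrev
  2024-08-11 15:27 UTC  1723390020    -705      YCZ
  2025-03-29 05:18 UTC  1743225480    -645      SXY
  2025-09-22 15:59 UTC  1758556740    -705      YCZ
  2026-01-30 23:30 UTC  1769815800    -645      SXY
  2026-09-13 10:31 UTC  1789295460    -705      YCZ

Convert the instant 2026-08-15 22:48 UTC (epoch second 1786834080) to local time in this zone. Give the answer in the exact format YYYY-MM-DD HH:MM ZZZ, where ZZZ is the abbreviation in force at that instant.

Query: 2026-08-15 22:48 UTC
Rule 4/5 (SXY, -10:45): 2026-01-30 23:30 UTC ≤ query < 2026-09-13 10:31 UTC
22·60 + 48 - 645 = 723 min
723 = 0·1440 + 723; 723 = 12·60 + 3 → 12:03, same day
→ 2026-08-15 12:03 SXY

2026-08-15 12:03 SXY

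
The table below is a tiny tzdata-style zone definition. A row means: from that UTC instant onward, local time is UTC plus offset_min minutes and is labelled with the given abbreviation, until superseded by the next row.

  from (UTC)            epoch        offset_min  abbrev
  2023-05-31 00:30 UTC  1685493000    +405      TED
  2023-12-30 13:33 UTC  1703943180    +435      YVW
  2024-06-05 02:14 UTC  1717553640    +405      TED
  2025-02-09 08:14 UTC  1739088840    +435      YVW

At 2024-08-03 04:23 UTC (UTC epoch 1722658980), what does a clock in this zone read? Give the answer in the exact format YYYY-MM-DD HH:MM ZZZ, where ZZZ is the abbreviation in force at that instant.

2024-08-03 11:08 TED

Query: 2024-08-03 04:23 UTC
Rule 3/4 (TED, +06:45): 2024-06-05 02:14 UTC ≤ query < 2025-02-09 08:14 UTC
4·60 + 23 + 405 = 668 min
668 = 0·1440 + 668; 668 = 11·60 + 8 → 11:08, same day
→ 2024-08-03 11:08 TED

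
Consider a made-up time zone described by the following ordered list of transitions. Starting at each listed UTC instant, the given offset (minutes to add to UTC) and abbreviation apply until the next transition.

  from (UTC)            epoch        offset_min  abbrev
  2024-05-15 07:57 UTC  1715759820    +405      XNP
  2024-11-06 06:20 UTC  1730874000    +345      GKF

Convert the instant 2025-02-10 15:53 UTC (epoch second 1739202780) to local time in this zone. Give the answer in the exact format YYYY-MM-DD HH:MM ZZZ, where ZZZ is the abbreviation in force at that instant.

Query: 2025-02-10 15:53 UTC
Rule 2/2 (GKF, +05:45): 2024-11-06 06:20 UTC ≤ query < +∞
15·60 + 53 + 345 = 1298 min
1298 = 0·1440 + 1298; 1298 = 21·60 + 38 → 21:38, same day
→ 2025-02-10 21:38 GKF

2025-02-10 21:38 GKF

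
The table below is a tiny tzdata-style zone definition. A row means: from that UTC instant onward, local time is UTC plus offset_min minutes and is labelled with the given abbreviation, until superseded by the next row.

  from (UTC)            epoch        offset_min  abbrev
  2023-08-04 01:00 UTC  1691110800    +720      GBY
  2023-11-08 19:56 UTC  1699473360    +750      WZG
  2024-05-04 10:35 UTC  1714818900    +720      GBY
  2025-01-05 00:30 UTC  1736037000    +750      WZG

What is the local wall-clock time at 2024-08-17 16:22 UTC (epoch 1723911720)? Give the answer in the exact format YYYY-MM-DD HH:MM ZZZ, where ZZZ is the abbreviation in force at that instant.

2024-08-18 04:22 GBY

Query: 2024-08-17 16:22 UTC
Rule 3/4 (GBY, +12:00): 2024-05-04 10:35 UTC ≤ query < 2025-01-05 00:30 UTC
16·60 + 22 + 720 = 1702 min
1702 = 1·1440 + 262; 262 = 4·60 + 22 → 04:22, 2024-08-17 + 1 day = 2024-08-18
→ 2024-08-18 04:22 GBY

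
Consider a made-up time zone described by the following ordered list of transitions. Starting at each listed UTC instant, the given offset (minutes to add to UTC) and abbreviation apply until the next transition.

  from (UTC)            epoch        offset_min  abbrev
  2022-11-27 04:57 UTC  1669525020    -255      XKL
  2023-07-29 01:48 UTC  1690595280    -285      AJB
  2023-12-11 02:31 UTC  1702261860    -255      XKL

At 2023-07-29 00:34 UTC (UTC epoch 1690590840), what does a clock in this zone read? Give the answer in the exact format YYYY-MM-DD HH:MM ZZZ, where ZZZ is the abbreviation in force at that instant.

2023-07-28 20:19 XKL

Query: 2023-07-29 00:34 UTC
Rule 1/3 (XKL, -04:15): 2022-11-27 04:57 UTC ≤ query < 2023-07-29 01:48 UTC
0·60 + 34 - 255 = -221 min
-221 = -1·1440 + 1219; 1219 = 20·60 + 19 → 20:19, 2023-07-29 - 1 day = 2023-07-28
→ 2023-07-28 20:19 XKL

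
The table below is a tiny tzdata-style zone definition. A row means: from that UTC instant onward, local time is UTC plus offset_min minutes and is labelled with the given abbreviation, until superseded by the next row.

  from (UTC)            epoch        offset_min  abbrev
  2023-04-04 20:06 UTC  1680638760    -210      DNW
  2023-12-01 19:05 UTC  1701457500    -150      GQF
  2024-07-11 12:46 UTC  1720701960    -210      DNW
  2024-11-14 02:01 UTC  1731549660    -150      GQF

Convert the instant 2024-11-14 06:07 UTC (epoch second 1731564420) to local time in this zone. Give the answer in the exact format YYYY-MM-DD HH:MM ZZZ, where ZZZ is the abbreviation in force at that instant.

Query: 2024-11-14 06:07 UTC
Rule 4/4 (GQF, -02:30): 2024-11-14 02:01 UTC ≤ query < +∞
6·60 + 7 - 150 = 217 min
217 = 0·1440 + 217; 217 = 3·60 + 37 → 03:37, same day
→ 2024-11-14 03:37 GQF

2024-11-14 03:37 GQF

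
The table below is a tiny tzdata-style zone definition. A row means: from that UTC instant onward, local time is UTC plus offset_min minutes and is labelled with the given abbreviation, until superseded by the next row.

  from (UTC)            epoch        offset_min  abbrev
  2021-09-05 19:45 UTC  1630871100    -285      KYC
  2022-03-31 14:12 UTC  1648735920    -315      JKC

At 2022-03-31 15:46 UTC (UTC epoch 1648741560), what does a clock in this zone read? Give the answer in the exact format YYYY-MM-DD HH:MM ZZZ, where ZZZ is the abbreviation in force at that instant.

Query: 2022-03-31 15:46 UTC
Rule 2/2 (JKC, -05:15): 2022-03-31 14:12 UTC ≤ query < +∞
15·60 + 46 - 315 = 631 min
631 = 0·1440 + 631; 631 = 10·60 + 31 → 10:31, same day
→ 2022-03-31 10:31 JKC

2022-03-31 10:31 JKC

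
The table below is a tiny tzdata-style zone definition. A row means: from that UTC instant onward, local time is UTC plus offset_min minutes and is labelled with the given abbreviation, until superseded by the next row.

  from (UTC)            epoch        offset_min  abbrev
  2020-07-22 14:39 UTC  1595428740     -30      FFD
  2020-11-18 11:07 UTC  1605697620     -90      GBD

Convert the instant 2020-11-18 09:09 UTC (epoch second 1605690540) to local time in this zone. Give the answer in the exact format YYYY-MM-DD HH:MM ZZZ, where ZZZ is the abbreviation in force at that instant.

Query: 2020-11-18 09:09 UTC
Rule 1/2 (FFD, -00:30): 2020-07-22 14:39 UTC ≤ query < 2020-11-18 11:07 UTC
9·60 + 9 - 30 = 519 min
519 = 0·1440 + 519; 519 = 8·60 + 39 → 08:39, same day
→ 2020-11-18 08:39 FFD

2020-11-18 08:39 FFD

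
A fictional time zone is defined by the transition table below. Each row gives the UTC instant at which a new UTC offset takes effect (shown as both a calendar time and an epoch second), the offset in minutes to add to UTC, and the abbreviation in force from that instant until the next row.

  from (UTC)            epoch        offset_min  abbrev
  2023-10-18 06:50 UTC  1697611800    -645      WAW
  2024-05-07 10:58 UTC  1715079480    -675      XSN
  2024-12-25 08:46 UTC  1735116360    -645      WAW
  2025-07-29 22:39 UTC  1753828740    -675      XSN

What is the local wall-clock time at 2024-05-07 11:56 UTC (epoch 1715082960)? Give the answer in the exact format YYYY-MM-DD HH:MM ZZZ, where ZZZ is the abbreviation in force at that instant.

Query: 2024-05-07 11:56 UTC
Rule 2/4 (XSN, -11:15): 2024-05-07 10:58 UTC ≤ query < 2024-12-25 08:46 UTC
11·60 + 56 - 675 = 41 min
41 = 0·1440 + 41; 41 = 0·60 + 41 → 00:41, same day
→ 2024-05-07 00:41 XSN

2024-05-07 00:41 XSN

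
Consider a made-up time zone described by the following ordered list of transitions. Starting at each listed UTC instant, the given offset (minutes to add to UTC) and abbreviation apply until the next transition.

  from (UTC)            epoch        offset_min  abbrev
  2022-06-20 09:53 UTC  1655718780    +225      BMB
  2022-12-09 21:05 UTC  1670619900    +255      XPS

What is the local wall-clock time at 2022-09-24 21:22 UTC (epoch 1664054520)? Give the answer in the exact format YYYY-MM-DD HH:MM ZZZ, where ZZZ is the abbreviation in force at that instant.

Query: 2022-09-24 21:22 UTC
Rule 1/2 (BMB, +03:45): 2022-06-20 09:53 UTC ≤ query < 2022-12-09 21:05 UTC
21·60 + 22 + 225 = 1507 min
1507 = 1·1440 + 67; 67 = 1·60 + 7 → 01:07, 2022-09-24 + 1 day = 2022-09-25
→ 2022-09-25 01:07 BMB

2022-09-25 01:07 BMB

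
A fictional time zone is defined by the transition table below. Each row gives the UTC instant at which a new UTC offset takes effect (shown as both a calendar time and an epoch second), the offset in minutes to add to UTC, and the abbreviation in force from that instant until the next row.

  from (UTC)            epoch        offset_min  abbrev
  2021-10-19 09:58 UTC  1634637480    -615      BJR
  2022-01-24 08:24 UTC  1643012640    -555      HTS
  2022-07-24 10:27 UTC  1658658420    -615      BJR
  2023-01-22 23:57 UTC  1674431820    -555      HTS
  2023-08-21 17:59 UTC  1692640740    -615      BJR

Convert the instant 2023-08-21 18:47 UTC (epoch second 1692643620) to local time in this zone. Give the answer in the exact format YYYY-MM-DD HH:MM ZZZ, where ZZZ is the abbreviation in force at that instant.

2023-08-21 08:32 BJR

Query: 2023-08-21 18:47 UTC
Rule 5/5 (BJR, -10:15): 2023-08-21 17:59 UTC ≤ query < +∞
18·60 + 47 - 615 = 512 min
512 = 0·1440 + 512; 512 = 8·60 + 32 → 08:32, same day
→ 2023-08-21 08:32 BJR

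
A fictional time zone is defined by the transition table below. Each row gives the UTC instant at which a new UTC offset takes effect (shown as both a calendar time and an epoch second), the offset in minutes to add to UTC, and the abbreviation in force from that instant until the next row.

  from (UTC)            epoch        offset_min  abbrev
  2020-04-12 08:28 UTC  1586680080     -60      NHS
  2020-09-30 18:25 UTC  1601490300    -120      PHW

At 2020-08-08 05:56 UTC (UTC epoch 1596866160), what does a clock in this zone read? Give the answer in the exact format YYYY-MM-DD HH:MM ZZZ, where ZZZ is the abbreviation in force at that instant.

Query: 2020-08-08 05:56 UTC
Rule 1/2 (NHS, -01:00): 2020-04-12 08:28 UTC ≤ query < 2020-09-30 18:25 UTC
5·60 + 56 - 60 = 296 min
296 = 0·1440 + 296; 296 = 4·60 + 56 → 04:56, same day
→ 2020-08-08 04:56 NHS

2020-08-08 04:56 NHS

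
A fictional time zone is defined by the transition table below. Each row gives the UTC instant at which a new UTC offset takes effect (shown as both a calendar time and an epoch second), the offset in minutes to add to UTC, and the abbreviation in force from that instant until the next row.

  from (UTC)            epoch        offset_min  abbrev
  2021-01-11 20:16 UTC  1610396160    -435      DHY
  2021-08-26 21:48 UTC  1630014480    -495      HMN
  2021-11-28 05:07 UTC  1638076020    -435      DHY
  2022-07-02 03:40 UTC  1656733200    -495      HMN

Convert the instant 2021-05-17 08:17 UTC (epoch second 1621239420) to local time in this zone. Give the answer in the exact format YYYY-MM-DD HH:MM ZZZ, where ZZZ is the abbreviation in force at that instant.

2021-05-17 01:02 DHY

Query: 2021-05-17 08:17 UTC
Rule 1/4 (DHY, -07:15): 2021-01-11 20:16 UTC ≤ query < 2021-08-26 21:48 UTC
8·60 + 17 - 435 = 62 min
62 = 0·1440 + 62; 62 = 1·60 + 2 → 01:02, same day
→ 2021-05-17 01:02 DHY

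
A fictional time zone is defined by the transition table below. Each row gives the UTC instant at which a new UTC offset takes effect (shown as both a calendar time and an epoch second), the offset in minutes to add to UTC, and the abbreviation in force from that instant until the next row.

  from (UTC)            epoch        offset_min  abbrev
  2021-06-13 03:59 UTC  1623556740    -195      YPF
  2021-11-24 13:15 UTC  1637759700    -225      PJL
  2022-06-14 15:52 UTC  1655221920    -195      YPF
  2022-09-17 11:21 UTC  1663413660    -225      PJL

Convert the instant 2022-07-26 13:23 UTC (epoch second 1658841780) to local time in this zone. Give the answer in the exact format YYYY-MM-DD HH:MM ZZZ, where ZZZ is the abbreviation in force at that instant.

2022-07-26 10:08 YPF

Query: 2022-07-26 13:23 UTC
Rule 3/4 (YPF, -03:15): 2022-06-14 15:52 UTC ≤ query < 2022-09-17 11:21 UTC
13·60 + 23 - 195 = 608 min
608 = 0·1440 + 608; 608 = 10·60 + 8 → 10:08, same day
→ 2022-07-26 10:08 YPF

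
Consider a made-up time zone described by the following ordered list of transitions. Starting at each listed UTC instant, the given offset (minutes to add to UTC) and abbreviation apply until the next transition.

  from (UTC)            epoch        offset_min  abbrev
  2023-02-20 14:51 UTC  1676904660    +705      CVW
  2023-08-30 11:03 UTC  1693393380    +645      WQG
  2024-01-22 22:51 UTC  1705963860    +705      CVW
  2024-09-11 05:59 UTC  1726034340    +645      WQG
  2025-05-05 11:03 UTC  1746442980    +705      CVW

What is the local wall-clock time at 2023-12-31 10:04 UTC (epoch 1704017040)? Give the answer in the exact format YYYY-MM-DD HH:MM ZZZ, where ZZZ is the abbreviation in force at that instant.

Query: 2023-12-31 10:04 UTC
Rule 2/5 (WQG, +10:45): 2023-08-30 11:03 UTC ≤ query < 2024-01-22 22:51 UTC
10·60 + 4 + 645 = 1249 min
1249 = 0·1440 + 1249; 1249 = 20·60 + 49 → 20:49, same day
→ 2023-12-31 20:49 WQG

2023-12-31 20:49 WQG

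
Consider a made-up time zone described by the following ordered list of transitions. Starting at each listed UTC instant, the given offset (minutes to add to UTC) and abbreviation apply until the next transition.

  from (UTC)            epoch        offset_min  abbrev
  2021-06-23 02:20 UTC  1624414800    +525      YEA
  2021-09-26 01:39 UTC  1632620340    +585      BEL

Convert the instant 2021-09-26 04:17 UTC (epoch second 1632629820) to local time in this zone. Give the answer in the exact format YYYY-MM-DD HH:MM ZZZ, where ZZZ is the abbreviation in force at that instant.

2021-09-26 14:02 BEL

Query: 2021-09-26 04:17 UTC
Rule 2/2 (BEL, +09:45): 2021-09-26 01:39 UTC ≤ query < +∞
4·60 + 17 + 585 = 842 min
842 = 0·1440 + 842; 842 = 14·60 + 2 → 14:02, same day
→ 2021-09-26 14:02 BEL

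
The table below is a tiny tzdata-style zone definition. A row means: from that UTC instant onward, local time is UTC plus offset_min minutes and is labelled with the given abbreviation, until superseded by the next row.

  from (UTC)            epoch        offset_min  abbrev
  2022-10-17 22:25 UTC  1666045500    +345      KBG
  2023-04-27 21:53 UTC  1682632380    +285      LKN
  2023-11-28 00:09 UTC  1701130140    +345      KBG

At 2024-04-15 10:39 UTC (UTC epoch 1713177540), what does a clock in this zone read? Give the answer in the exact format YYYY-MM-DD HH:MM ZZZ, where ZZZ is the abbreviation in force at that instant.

2024-04-15 16:24 KBG

Query: 2024-04-15 10:39 UTC
Rule 3/3 (KBG, +05:45): 2023-11-28 00:09 UTC ≤ query < +∞
10·60 + 39 + 345 = 984 min
984 = 0·1440 + 984; 984 = 16·60 + 24 → 16:24, same day
→ 2024-04-15 16:24 KBG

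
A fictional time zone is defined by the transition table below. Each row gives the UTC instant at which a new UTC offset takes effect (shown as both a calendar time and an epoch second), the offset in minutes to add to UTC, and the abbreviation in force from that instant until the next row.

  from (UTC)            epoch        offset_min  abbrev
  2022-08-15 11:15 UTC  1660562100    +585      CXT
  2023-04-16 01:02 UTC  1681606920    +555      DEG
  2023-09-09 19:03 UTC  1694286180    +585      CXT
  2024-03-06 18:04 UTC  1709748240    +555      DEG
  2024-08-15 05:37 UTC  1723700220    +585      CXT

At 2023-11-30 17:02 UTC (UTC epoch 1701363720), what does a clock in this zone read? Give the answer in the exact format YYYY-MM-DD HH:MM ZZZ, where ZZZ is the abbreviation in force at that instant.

Query: 2023-11-30 17:02 UTC
Rule 3/5 (CXT, +09:45): 2023-09-09 19:03 UTC ≤ query < 2024-03-06 18:04 UTC
17·60 + 2 + 585 = 1607 min
1607 = 1·1440 + 167; 167 = 2·60 + 47 → 02:47, 2023-11-30 + 1 day = 2023-12-01
→ 2023-12-01 02:47 CXT

2023-12-01 02:47 CXT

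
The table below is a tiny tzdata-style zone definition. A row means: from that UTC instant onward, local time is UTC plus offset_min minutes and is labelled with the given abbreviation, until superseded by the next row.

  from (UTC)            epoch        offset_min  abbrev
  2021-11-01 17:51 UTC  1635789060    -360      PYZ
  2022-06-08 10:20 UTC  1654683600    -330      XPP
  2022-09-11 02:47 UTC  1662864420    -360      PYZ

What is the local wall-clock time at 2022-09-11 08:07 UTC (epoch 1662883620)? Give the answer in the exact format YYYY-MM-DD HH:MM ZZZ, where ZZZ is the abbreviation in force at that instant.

2022-09-11 02:07 PYZ

Query: 2022-09-11 08:07 UTC
Rule 3/3 (PYZ, -06:00): 2022-09-11 02:47 UTC ≤ query < +∞
8·60 + 7 - 360 = 127 min
127 = 0·1440 + 127; 127 = 2·60 + 7 → 02:07, same day
→ 2022-09-11 02:07 PYZ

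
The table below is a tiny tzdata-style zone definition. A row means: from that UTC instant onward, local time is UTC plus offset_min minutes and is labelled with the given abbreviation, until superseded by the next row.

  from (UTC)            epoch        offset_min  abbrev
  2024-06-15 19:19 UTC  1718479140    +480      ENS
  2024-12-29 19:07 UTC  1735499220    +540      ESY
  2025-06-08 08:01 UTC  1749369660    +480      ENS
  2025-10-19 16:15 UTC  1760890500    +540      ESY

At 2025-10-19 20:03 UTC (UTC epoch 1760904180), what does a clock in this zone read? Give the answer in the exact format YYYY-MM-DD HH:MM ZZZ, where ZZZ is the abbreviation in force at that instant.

2025-10-20 05:03 ESY

Query: 2025-10-19 20:03 UTC
Rule 4/4 (ESY, +09:00): 2025-10-19 16:15 UTC ≤ query < +∞
20·60 + 3 + 540 = 1743 min
1743 = 1·1440 + 303; 303 = 5·60 + 3 → 05:03, 2025-10-19 + 1 day = 2025-10-20
→ 2025-10-20 05:03 ESY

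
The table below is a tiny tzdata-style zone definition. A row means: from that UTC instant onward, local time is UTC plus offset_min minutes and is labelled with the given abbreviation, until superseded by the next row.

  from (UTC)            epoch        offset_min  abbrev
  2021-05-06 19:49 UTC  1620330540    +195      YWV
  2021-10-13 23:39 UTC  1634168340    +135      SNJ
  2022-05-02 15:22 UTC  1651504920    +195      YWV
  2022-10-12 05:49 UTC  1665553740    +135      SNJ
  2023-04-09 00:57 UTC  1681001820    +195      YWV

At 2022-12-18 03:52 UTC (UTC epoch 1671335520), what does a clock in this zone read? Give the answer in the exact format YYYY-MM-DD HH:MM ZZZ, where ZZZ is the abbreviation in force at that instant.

2022-12-18 06:07 SNJ

Query: 2022-12-18 03:52 UTC
Rule 4/5 (SNJ, +02:15): 2022-10-12 05:49 UTC ≤ query < 2023-04-09 00:57 UTC
3·60 + 52 + 135 = 367 min
367 = 0·1440 + 367; 367 = 6·60 + 7 → 06:07, same day
→ 2022-12-18 06:07 SNJ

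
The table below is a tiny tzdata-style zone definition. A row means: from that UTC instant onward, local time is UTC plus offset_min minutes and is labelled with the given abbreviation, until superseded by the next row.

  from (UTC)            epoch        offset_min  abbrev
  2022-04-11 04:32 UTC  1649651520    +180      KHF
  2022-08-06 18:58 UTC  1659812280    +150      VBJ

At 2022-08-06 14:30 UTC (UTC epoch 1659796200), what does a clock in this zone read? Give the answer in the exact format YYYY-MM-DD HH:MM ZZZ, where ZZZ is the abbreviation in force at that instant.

2022-08-06 17:30 KHF

Query: 2022-08-06 14:30 UTC
Rule 1/2 (KHF, +03:00): 2022-04-11 04:32 UTC ≤ query < 2022-08-06 18:58 UTC
14·60 + 30 + 180 = 1050 min
1050 = 0·1440 + 1050; 1050 = 17·60 + 30 → 17:30, same day
→ 2022-08-06 17:30 KHF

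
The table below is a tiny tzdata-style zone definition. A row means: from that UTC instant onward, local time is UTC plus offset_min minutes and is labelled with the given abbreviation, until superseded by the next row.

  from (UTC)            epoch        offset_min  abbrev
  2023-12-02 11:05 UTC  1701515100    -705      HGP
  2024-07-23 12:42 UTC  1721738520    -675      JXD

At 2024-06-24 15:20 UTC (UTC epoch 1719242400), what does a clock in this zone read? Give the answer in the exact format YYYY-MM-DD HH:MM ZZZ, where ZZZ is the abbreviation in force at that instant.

Query: 2024-06-24 15:20 UTC
Rule 1/2 (HGP, -11:45): 2023-12-02 11:05 UTC ≤ query < 2024-07-23 12:42 UTC
15·60 + 20 - 705 = 215 min
215 = 0·1440 + 215; 215 = 3·60 + 35 → 03:35, same day
→ 2024-06-24 03:35 HGP

2024-06-24 03:35 HGP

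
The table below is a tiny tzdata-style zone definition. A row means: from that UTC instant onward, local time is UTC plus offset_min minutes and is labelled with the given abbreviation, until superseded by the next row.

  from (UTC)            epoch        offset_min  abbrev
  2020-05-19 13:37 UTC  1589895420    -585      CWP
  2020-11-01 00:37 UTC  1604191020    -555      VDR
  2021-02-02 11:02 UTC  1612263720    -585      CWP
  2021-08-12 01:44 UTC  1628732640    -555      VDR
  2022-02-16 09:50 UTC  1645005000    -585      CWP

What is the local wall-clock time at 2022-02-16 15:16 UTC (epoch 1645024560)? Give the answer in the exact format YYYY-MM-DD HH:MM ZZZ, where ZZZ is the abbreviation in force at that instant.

Query: 2022-02-16 15:16 UTC
Rule 5/5 (CWP, -09:45): 2022-02-16 09:50 UTC ≤ query < +∞
15·60 + 16 - 585 = 331 min
331 = 0·1440 + 331; 331 = 5·60 + 31 → 05:31, same day
→ 2022-02-16 05:31 CWP

2022-02-16 05:31 CWP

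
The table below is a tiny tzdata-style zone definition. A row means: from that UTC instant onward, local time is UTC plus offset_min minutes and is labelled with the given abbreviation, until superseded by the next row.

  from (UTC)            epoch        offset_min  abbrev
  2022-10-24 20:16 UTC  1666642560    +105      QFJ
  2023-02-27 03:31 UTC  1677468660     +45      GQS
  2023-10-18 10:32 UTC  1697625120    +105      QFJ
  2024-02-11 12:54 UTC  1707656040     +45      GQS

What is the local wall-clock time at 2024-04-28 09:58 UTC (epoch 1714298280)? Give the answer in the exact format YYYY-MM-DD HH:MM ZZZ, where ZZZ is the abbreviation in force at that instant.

2024-04-28 10:43 GQS

Query: 2024-04-28 09:58 UTC
Rule 4/4 (GQS, +00:45): 2024-02-11 12:54 UTC ≤ query < +∞
9·60 + 58 + 45 = 643 min
643 = 0·1440 + 643; 643 = 10·60 + 43 → 10:43, same day
→ 2024-04-28 10:43 GQS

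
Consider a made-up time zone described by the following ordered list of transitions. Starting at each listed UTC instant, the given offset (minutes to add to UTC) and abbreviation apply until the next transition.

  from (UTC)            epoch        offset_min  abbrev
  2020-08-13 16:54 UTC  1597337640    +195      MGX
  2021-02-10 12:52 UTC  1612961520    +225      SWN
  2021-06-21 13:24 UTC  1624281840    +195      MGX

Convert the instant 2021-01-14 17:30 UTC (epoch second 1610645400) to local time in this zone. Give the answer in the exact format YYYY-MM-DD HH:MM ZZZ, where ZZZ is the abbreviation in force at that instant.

Query: 2021-01-14 17:30 UTC
Rule 1/3 (MGX, +03:15): 2020-08-13 16:54 UTC ≤ query < 2021-02-10 12:52 UTC
17·60 + 30 + 195 = 1245 min
1245 = 0·1440 + 1245; 1245 = 20·60 + 45 → 20:45, same day
→ 2021-01-14 20:45 MGX

2021-01-14 20:45 MGX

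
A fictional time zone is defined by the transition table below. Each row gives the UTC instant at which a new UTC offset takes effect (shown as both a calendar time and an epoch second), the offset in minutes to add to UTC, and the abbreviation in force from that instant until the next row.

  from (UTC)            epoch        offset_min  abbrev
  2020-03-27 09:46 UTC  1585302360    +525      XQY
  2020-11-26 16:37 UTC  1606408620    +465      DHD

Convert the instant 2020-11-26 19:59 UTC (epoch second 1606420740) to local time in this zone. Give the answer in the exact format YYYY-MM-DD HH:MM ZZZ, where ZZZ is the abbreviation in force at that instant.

2020-11-27 03:44 DHD

Query: 2020-11-26 19:59 UTC
Rule 2/2 (DHD, +07:45): 2020-11-26 16:37 UTC ≤ query < +∞
19·60 + 59 + 465 = 1664 min
1664 = 1·1440 + 224; 224 = 3·60 + 44 → 03:44, 2020-11-26 + 1 day = 2020-11-27
→ 2020-11-27 03:44 DHD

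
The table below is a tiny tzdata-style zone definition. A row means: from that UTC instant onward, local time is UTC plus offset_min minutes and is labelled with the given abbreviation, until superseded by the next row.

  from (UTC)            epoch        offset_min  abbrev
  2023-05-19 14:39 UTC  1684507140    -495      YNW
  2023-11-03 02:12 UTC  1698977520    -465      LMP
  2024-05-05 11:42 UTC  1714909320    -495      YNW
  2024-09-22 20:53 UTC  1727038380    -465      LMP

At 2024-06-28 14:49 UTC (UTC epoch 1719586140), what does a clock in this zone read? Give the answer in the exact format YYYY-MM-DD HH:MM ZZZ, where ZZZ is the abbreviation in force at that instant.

Query: 2024-06-28 14:49 UTC
Rule 3/4 (YNW, -08:15): 2024-05-05 11:42 UTC ≤ query < 2024-09-22 20:53 UTC
14·60 + 49 - 495 = 394 min
394 = 0·1440 + 394; 394 = 6·60 + 34 → 06:34, same day
→ 2024-06-28 06:34 YNW

2024-06-28 06:34 YNW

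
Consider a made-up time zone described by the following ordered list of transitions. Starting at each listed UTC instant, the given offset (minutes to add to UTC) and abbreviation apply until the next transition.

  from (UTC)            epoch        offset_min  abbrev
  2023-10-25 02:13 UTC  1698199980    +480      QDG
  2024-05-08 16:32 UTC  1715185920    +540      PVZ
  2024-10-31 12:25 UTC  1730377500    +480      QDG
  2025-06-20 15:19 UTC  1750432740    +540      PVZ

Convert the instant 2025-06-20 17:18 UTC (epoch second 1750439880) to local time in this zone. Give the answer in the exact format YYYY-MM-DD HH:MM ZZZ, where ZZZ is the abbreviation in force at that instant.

Query: 2025-06-20 17:18 UTC
Rule 4/4 (PVZ, +09:00): 2025-06-20 15:19 UTC ≤ query < +∞
17·60 + 18 + 540 = 1578 min
1578 = 1·1440 + 138; 138 = 2·60 + 18 → 02:18, 2025-06-20 + 1 day = 2025-06-21
→ 2025-06-21 02:18 PVZ

2025-06-21 02:18 PVZ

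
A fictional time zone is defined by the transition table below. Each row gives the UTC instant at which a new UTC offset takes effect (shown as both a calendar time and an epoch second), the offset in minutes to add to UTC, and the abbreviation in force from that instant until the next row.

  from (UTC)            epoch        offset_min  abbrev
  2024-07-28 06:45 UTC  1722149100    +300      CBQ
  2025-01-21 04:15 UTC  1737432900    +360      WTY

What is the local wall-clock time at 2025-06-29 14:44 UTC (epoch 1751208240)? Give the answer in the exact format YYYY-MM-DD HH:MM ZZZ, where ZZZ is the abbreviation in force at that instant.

2025-06-29 20:44 WTY

Query: 2025-06-29 14:44 UTC
Rule 2/2 (WTY, +06:00): 2025-01-21 04:15 UTC ≤ query < +∞
14·60 + 44 + 360 = 1244 min
1244 = 0·1440 + 1244; 1244 = 20·60 + 44 → 20:44, same day
→ 2025-06-29 20:44 WTY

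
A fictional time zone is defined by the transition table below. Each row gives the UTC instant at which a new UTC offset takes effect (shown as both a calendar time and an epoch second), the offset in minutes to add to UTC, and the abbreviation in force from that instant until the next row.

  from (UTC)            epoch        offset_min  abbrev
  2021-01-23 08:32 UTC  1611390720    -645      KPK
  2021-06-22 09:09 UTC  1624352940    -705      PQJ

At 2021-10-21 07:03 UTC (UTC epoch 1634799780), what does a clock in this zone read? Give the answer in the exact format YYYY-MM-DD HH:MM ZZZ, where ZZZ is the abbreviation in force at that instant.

Query: 2021-10-21 07:03 UTC
Rule 2/2 (PQJ, -11:45): 2021-06-22 09:09 UTC ≤ query < +∞
7·60 + 3 - 705 = -282 min
-282 = -1·1440 + 1158; 1158 = 19·60 + 18 → 19:18, 2021-10-21 - 1 day = 2021-10-20
→ 2021-10-20 19:18 PQJ

2021-10-20 19:18 PQJ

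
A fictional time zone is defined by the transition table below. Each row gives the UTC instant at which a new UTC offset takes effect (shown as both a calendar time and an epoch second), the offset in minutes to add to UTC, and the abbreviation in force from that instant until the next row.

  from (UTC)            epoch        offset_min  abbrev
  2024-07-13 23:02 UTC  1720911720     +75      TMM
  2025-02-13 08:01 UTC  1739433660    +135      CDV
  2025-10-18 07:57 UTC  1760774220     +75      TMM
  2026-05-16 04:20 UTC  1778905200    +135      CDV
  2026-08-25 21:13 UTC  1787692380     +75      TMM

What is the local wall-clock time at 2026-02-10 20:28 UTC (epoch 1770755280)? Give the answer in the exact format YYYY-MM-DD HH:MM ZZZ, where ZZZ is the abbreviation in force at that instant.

Query: 2026-02-10 20:28 UTC
Rule 3/5 (TMM, +01:15): 2025-10-18 07:57 UTC ≤ query < 2026-05-16 04:20 UTC
20·60 + 28 + 75 = 1303 min
1303 = 0·1440 + 1303; 1303 = 21·60 + 43 → 21:43, same day
→ 2026-02-10 21:43 TMM

2026-02-10 21:43 TMM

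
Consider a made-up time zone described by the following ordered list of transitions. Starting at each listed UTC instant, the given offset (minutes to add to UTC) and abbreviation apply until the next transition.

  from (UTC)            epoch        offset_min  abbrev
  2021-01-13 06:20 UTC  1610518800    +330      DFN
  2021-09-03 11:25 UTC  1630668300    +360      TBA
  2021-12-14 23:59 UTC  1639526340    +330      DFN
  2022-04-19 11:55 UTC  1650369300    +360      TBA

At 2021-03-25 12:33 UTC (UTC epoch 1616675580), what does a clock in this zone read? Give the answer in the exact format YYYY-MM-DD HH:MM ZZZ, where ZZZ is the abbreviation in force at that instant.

2021-03-25 18:03 DFN

Query: 2021-03-25 12:33 UTC
Rule 1/4 (DFN, +05:30): 2021-01-13 06:20 UTC ≤ query < 2021-09-03 11:25 UTC
12·60 + 33 + 330 = 1083 min
1083 = 0·1440 + 1083; 1083 = 18·60 + 3 → 18:03, same day
→ 2021-03-25 18:03 DFN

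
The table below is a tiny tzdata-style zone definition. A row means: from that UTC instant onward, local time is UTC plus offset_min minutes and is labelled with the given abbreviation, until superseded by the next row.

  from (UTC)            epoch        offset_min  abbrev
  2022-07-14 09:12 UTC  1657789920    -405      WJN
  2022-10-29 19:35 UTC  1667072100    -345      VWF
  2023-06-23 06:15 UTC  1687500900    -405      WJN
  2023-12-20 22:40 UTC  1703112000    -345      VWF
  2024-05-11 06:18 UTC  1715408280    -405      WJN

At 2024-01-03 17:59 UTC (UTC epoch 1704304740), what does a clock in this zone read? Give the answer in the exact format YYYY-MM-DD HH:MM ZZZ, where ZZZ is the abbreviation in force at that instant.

2024-01-03 12:14 VWF

Query: 2024-01-03 17:59 UTC
Rule 4/5 (VWF, -05:45): 2023-12-20 22:40 UTC ≤ query < 2024-05-11 06:18 UTC
17·60 + 59 - 345 = 734 min
734 = 0·1440 + 734; 734 = 12·60 + 14 → 12:14, same day
→ 2024-01-03 12:14 VWF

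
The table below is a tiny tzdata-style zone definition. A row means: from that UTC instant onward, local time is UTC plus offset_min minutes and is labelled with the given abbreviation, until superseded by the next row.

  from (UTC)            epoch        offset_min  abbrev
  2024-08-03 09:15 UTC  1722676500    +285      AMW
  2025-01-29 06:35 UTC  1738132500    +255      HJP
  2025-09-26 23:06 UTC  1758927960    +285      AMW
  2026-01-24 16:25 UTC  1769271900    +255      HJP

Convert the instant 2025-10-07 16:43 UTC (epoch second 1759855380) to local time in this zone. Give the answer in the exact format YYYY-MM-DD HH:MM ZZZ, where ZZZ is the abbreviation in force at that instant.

Query: 2025-10-07 16:43 UTC
Rule 3/4 (AMW, +04:45): 2025-09-26 23:06 UTC ≤ query < 2026-01-24 16:25 UTC
16·60 + 43 + 285 = 1288 min
1288 = 0·1440 + 1288; 1288 = 21·60 + 28 → 21:28, same day
→ 2025-10-07 21:28 AMW

2025-10-07 21:28 AMW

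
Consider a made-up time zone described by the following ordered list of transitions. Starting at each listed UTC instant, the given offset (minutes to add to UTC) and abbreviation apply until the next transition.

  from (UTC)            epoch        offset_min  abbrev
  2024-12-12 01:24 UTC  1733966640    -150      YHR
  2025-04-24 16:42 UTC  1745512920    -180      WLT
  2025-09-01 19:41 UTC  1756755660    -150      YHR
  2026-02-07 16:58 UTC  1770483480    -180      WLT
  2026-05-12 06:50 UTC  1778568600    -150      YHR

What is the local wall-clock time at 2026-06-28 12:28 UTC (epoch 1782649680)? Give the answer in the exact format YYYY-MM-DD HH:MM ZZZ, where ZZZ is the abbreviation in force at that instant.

Query: 2026-06-28 12:28 UTC
Rule 5/5 (YHR, -02:30): 2026-05-12 06:50 UTC ≤ query < +∞
12·60 + 28 - 150 = 598 min
598 = 0·1440 + 598; 598 = 9·60 + 58 → 09:58, same day
→ 2026-06-28 09:58 YHR

2026-06-28 09:58 YHR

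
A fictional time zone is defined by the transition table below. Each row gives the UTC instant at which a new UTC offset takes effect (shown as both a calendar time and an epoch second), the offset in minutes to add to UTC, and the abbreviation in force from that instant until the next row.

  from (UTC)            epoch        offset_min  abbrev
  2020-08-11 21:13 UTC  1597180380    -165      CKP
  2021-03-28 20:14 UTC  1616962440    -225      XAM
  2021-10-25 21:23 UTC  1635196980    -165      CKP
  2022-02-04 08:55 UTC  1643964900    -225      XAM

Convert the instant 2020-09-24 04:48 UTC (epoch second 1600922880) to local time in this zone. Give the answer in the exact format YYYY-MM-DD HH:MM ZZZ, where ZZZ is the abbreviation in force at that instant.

Query: 2020-09-24 04:48 UTC
Rule 1/4 (CKP, -02:45): 2020-08-11 21:13 UTC ≤ query < 2021-03-28 20:14 UTC
4·60 + 48 - 165 = 123 min
123 = 0·1440 + 123; 123 = 2·60 + 3 → 02:03, same day
→ 2020-09-24 02:03 CKP

2020-09-24 02:03 CKP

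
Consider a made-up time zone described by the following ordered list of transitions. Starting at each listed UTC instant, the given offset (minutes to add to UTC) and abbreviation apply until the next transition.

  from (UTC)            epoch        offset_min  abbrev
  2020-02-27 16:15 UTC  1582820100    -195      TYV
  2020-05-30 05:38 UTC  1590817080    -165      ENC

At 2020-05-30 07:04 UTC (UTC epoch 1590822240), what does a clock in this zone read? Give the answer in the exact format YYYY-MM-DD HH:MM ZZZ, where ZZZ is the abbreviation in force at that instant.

2020-05-30 04:19 ENC

Query: 2020-05-30 07:04 UTC
Rule 2/2 (ENC, -02:45): 2020-05-30 05:38 UTC ≤ query < +∞
7·60 + 4 - 165 = 259 min
259 = 0·1440 + 259; 259 = 4·60 + 19 → 04:19, same day
→ 2020-05-30 04:19 ENC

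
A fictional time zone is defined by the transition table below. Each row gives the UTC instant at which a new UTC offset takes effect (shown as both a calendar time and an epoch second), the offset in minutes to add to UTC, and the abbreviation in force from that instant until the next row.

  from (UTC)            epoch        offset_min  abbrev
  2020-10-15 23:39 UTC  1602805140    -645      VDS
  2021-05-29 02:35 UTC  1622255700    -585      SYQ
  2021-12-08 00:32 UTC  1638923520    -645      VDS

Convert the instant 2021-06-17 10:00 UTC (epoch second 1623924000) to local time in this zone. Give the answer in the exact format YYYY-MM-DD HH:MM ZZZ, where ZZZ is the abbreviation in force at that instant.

2021-06-17 00:15 SYQ

Query: 2021-06-17 10:00 UTC
Rule 2/3 (SYQ, -09:45): 2021-05-29 02:35 UTC ≤ query < 2021-12-08 00:32 UTC
10·60 + 0 - 585 = 15 min
15 = 0·1440 + 15; 15 = 0·60 + 15 → 00:15, same day
→ 2021-06-17 00:15 SYQ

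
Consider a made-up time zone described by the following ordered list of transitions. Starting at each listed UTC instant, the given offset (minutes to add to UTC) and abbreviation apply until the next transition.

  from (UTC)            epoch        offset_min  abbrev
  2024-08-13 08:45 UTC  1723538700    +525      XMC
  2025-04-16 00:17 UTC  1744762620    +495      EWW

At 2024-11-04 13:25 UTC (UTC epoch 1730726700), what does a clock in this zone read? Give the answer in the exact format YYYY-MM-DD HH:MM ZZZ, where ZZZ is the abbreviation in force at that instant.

Query: 2024-11-04 13:25 UTC
Rule 1/2 (XMC, +08:45): 2024-08-13 08:45 UTC ≤ query < 2025-04-16 00:17 UTC
13·60 + 25 + 525 = 1330 min
1330 = 0·1440 + 1330; 1330 = 22·60 + 10 → 22:10, same day
→ 2024-11-04 22:10 XMC

2024-11-04 22:10 XMC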